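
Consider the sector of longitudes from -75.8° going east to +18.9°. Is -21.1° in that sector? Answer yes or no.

Band width going east from -75.8° to +18.9°: ((18.9 − -75.8) mod 360) = 94.7°.
Offset of -21.1° east of the west edge: ((-21.1 − -75.8) mod 360) = 54.7°.
54.7° ≤ 94.7° ⇒ inside.

Yes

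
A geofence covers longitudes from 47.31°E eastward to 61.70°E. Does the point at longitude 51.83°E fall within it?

Yes

Band width going east from +47.31° to +61.70°: ((61.70 − 47.31) mod 360) = 14.39°.
Offset of +51.83° east of the west edge: ((51.83 − 47.31) mod 360) = 4.52°.
4.52° ≤ 14.39° ⇒ inside.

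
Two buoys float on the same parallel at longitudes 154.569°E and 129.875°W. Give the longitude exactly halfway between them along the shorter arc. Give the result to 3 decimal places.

167.653°W

Signed shortest Δλ from +154.569° to -129.875° is +75.556°.
Midpoint longitude = +154.569° + (+75.556°)/2 = +154.569° + 37.778° = +192.347°.
Normalise into (−180°, 180°]: -167.653°.
(The naïve average (+154.569 + -129.875)/2 = 12.347° is on the wrong side of the globe.)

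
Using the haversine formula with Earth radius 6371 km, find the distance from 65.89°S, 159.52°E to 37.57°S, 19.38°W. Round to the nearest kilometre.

8510 km

Δλ = -19.38 − 159.52 = -178.90°.
Δφ = -37.57 − -65.89 = 28.32°.
a = sin²(Δφ/2) + cos φ₁ · cos φ₂ · sin²(Δλ/2) = 0.383587.
c = 2·atan2(√a, √(1−a)) = 1.33581 rad → d = 6371·c ≈ 8510.47 km.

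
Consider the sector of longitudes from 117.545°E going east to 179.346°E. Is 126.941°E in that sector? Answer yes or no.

Yes

Band width going east from +117.545° to +179.346°: ((179.346 − 117.545) mod 360) = 61.801°.
Offset of +126.941° east of the west edge: ((126.941 − 117.545) mod 360) = 9.396°.
9.396° ≤ 61.801° ⇒ inside.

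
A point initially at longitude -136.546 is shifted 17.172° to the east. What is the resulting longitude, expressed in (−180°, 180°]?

-119.374°

Start at -136.546°; shift +17.172° → -119.374°.
-119.374° already lies in (−180°, 180°].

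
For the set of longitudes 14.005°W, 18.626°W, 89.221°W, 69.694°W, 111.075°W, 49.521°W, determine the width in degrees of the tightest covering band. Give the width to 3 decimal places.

97.070°

Sort the longitudes: -111.075°, -89.221°, -69.694°, -49.521°, -18.626°, -14.005°.
Eastward gaps between consecutive values (wrapping around): 21.854°, 19.527°, 20.173°, 30.895°, 4.621°, 262.930°.
Largest gap = 262.930° ⇒ minimal covering band is its complement: 360° − 262.930° = 97.070°.
Band runs from -111.075° eastward to -14.005°.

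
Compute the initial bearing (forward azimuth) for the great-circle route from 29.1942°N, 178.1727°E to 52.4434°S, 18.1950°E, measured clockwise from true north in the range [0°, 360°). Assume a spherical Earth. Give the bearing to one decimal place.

Δλ = 18.1950 − 178.1727 = -159.9777°.
θ = atan2( sin Δλ · cos φ₂ , cos φ₁ · sin φ₂ − sin φ₁ · cos φ₂ · cos Δλ )
  = atan2(-0.20870, -0.41270) = -153.175° → normalised to [0°, 360°): 206.825°.

206.8°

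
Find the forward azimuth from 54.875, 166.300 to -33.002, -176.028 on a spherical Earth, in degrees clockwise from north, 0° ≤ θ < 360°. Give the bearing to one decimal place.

165.2°

Δλ = -176.028 − 166.300 = -342.328°; wrapped into (−180°, 180°]: 17.672°.
θ = atan2( sin Δλ · cos φ₂ , cos φ₁ · sin φ₂ − sin φ₁ · cos φ₂ · cos Δλ )
  = atan2(0.25459, -0.96694) = 165.249° → normalised to [0°, 360°): 165.249°.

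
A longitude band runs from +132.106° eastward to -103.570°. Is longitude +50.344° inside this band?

Band width going east from +132.106° to -103.570°: ((-103.570 − 132.106) mod 360) = 124.324°.
Offset of +50.344° east of the west edge: ((50.344 − 132.106) mod 360) = 278.238°.
278.238° > 124.324° ⇒ outside.

No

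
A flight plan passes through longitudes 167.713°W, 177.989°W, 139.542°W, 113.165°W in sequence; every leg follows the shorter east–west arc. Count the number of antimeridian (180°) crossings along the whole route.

Leg 1: -167.713° → -177.989°, shortest Δλ = -10.276° (west) — does not cross 180°.
Leg 2: -177.989° → -139.542°, shortest Δλ = 38.447° (east) — does not cross 180°.
Leg 3: -139.542° → -113.165°, shortest Δλ = 26.377° (east) — does not cross 180°.
Total crossings: 0.

0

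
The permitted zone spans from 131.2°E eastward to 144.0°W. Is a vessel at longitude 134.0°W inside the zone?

No

Band width going east from +131.2° to -144.0°: ((-144.0 − 131.2) mod 360) = 84.8°.
Offset of -134.0° east of the west edge: ((-134.0 − 131.2) mod 360) = 94.8°.
94.8° > 84.8° ⇒ outside.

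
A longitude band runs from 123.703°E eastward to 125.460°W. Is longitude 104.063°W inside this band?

Band width going east from +123.703° to -125.460°: ((-125.460 − 123.703) mod 360) = 110.837°.
Offset of -104.063° east of the west edge: ((-104.063 − 123.703) mod 360) = 132.234°.
132.234° > 110.837° ⇒ outside.

No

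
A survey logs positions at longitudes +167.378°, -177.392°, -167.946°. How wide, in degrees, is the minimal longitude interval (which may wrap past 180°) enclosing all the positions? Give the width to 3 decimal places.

24.676°

Sort the longitudes: -177.392°, -167.946°, +167.378°.
Eastward gaps between consecutive values (wrapping around): 9.446°, 335.324°, 15.230°.
Largest gap = 335.324° ⇒ minimal covering band is its complement: 360° − 335.324° = 24.676°.
Band runs from +167.378° eastward to -167.946°, crossing the antimeridian.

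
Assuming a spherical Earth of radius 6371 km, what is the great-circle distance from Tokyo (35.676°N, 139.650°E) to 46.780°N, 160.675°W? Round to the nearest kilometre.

Δλ = -160.675 − 139.650 = -300.325°; wrapped into (−180°, 180°]: 59.675°.
Δφ = 46.780 − 35.676 = 11.104°.
a = sin²(Δφ/2) + cos φ₁ · cos φ₂ · sin²(Δλ/2) = 0.147067.
c = 2·atan2(√a, √(1−a)) = 0.78715 rad → d = 6371·c ≈ 5014.94 km.

5015 km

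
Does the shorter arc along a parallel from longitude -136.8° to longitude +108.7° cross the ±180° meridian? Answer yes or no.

Naïve |108.7 − -136.8| = 245.5° > 180°, so the shorter arc goes the other way round — across 180°.
Signed shortest Δλ = ((108.7 − -136.8 + 180) mod 360) − 180 = -114.5°.
Going west by 114.5° from -136.8° passes through 180° before reaching +108.7°.

Yes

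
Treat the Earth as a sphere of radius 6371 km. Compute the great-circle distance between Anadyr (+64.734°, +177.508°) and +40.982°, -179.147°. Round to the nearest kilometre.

2650 km

Δλ = -179.147 − 177.508 = -356.655°; wrapped into (−180°, 180°]: 3.345°.
Δφ = 40.982 − 64.734 = -23.752°.
a = sin²(Δφ/2) + cos φ₁ · cos φ₂ · sin²(Δλ/2) = 0.042626.
c = 2·atan2(√a, √(1−a)) = 0.41591 rad → d = 6371·c ≈ 2649.77 km.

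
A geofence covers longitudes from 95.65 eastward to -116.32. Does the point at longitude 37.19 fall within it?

No

Band width going east from +95.65° to -116.32°: ((-116.32 − 95.65) mod 360) = 148.03°.
Offset of +37.19° east of the west edge: ((37.19 − 95.65) mod 360) = 301.54°.
301.54° > 148.03° ⇒ outside.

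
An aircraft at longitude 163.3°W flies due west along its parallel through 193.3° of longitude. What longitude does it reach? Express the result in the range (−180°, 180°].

Start at -163.3°; shift −193.3° → -356.6°.
-356.6° lies outside (−180°, 180°]; add 360° → +3.4°.

3.4°E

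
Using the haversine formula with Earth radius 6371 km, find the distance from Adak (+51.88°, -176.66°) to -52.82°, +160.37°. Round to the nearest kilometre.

11838 km

Δλ = 160.37 − -176.66 = 337.03°; wrapped into (−180°, 180°]: -22.97°.
Δφ = -52.82 − 51.88 = -104.70°.
a = sin²(Δφ/2) + cos φ₁ · cos φ₂ · sin²(Δλ/2) = 0.641669.
c = 2·atan2(√a, √(1−a)) = 1.85807 rad → d = 6371·c ≈ 11837.76 km.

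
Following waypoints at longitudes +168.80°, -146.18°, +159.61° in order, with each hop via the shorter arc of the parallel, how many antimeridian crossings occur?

Leg 1: +168.80° → -146.18°, shortest Δλ = 45.02° (east) — crosses 180°.
Leg 2: -146.18° → +159.61°, shortest Δλ = -54.21° (west) — crosses 180°.
Total crossings: 2.

2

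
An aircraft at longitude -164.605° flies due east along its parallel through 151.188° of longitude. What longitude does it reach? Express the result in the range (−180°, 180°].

Start at -164.605°; shift +151.188° → -13.417°.
-13.417° already lies in (−180°, 180°].

-13.417°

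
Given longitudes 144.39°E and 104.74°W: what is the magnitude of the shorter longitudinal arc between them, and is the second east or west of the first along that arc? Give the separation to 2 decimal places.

Raw difference: -104.74 − 144.39 = -249.13°.
Normalise into (−180°, 180°]: -249.13° + 360° = 110.87°.
Positive ⇒ the second point lies to the east; separation 110.87°.

110.87° east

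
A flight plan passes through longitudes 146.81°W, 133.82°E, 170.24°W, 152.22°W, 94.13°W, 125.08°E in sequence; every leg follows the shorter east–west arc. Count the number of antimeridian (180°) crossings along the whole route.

3

Leg 1: -146.81° → +133.82°, shortest Δλ = -79.37° (west) — crosses 180°.
Leg 2: +133.82° → -170.24°, shortest Δλ = 55.94° (east) — crosses 180°.
Leg 3: -170.24° → -152.22°, shortest Δλ = 18.02° (east) — does not cross 180°.
Leg 4: -152.22° → -94.13°, shortest Δλ = 58.09° (east) — does not cross 180°.
Leg 5: -94.13° → +125.08°, shortest Δλ = -140.79° (west) — crosses 180°.
Total crossings: 3.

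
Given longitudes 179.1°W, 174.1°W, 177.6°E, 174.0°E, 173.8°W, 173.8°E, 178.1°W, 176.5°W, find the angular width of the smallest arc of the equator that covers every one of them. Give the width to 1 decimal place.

12.4°

Sort the longitudes: -179.1°, -178.1°, -176.5°, -174.1°, -173.8°, +173.8°, +174.0°, +177.6°.
Eastward gaps between consecutive values (wrapping around): 1.0°, 1.6°, 2.4°, 0.3°, 347.6°, 0.2°, 3.6°, 3.3°.
Largest gap = 347.6° ⇒ minimal covering band is its complement: 360° − 347.6° = 12.4°.
Band runs from +173.8° eastward to -173.8°, crossing the antimeridian.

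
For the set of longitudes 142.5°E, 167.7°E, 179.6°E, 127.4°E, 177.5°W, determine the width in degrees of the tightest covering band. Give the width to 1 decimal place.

55.1°

Sort the longitudes: -177.5°, +127.4°, +142.5°, +167.7°, +179.6°.
Eastward gaps between consecutive values (wrapping around): 304.9°, 15.1°, 25.2°, 11.9°, 2.9°.
Largest gap = 304.9° ⇒ minimal covering band is its complement: 360° − 304.9° = 55.1°.
Band runs from +127.4° eastward to -177.5°, crossing the antimeridian.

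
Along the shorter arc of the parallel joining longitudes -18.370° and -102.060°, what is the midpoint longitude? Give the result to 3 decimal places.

-60.215°

Signed shortest Δλ from -18.370° to -102.060° is -83.690°.
Midpoint longitude = -18.370° + (-83.690°)/2 = -18.370° − 41.845° = -60.215°.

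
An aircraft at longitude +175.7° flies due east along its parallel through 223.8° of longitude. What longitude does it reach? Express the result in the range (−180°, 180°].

+39.5°

Start at +175.7°; shift +223.8° → +399.5°.
+399.5° lies outside (−180°, 180°]; subtract 360° → +39.5°.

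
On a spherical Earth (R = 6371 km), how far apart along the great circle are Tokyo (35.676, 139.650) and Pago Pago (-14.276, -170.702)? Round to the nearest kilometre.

Δλ = -170.702 − 139.650 = -310.352°; wrapped into (−180°, 180°]: 49.648°.
Δφ = -14.276 − 35.676 = -49.952°.
a = sin²(Δφ/2) + cos φ₁ · cos φ₂ · sin²(Δλ/2) = 0.317044.
c = 2·atan2(√a, √(1−a)) = 1.19618 rad → d = 6371·c ≈ 7620.89 km.

7621 km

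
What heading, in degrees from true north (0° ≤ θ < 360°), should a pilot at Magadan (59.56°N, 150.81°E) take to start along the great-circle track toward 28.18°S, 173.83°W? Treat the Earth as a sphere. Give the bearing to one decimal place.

149.3°

Δλ = -173.83 − 150.81 = -324.64°; wrapped into (−180°, 180°]: 35.36°.
θ = atan2( sin Δλ · cos φ₂ , cos φ₁ · sin φ₂ − sin φ₁ · cos φ₂ · cos Δλ )
  = atan2(0.51012, -0.85903) = 149.297° → normalised to [0°, 360°): 149.297°.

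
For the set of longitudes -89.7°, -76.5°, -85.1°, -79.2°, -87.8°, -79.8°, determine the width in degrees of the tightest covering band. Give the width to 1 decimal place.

Sort the longitudes: -89.7°, -87.8°, -85.1°, -79.8°, -79.2°, -76.5°.
Eastward gaps between consecutive values (wrapping around): 1.9°, 2.7°, 5.3°, 0.6°, 2.7°, 346.8°.
Largest gap = 346.8° ⇒ minimal covering band is its complement: 360° − 346.8° = 13.2°.
Band runs from -89.7° eastward to -76.5°.

13.2°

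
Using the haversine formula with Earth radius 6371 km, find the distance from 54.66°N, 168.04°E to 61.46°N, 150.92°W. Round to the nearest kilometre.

Δλ = -150.92 − 168.04 = -318.96°; wrapped into (−180°, 180°]: 41.04°.
Δφ = 61.46 − 54.66 = 6.80°.
a = sin²(Δφ/2) + cos φ₁ · cos φ₂ · sin²(Δλ/2) = 0.037474.
c = 2·atan2(√a, √(1−a)) = 0.38963 rad → d = 6371·c ≈ 2482.31 km.

2482 km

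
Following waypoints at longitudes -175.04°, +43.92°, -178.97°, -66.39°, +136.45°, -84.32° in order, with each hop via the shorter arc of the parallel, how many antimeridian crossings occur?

4

Leg 1: -175.04° → +43.92°, shortest Δλ = -141.04° (west) — crosses 180°.
Leg 2: +43.92° → -178.97°, shortest Δλ = 137.11° (east) — crosses 180°.
Leg 3: -178.97° → -66.39°, shortest Δλ = 112.58° (east) — does not cross 180°.
Leg 4: -66.39° → +136.45°, shortest Δλ = -157.16° (west) — crosses 180°.
Leg 5: +136.45° → -84.32°, shortest Δλ = 139.23° (east) — crosses 180°.
Total crossings: 4.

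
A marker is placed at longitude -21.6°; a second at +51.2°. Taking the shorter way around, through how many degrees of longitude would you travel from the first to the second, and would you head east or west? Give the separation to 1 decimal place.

Raw difference: 51.2 − -21.6 = 72.8°.
Normalise into (−180°, 180°]: 72.8° stays 72.8°.
Positive ⇒ the second point lies to the east; separation 72.8°.

72.8° east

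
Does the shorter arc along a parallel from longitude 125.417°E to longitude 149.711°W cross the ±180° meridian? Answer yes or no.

Naïve |-149.711 − 125.417| = 275.128° > 180°, so the shorter arc goes the other way round — across 180°.
Signed shortest Δλ = ((-149.711 − 125.417 + 180) mod 360) − 180 = 84.872°.
Going east by 84.872° from +125.417° passes through 180° before reaching -149.711°.

Yes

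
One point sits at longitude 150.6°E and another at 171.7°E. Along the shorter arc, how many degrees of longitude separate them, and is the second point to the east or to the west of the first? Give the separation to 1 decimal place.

Raw difference: 171.7 − 150.6 = 21.1°.
Normalise into (−180°, 180°]: 21.1° stays 21.1°.
Positive ⇒ the second point lies to the east; separation 21.1°.

21.1° east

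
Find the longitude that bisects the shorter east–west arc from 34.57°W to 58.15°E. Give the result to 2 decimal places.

Signed shortest Δλ from -34.57° to +58.15° is +92.72°.
Midpoint longitude = -34.57° + (+92.72°)/2 = -34.57° + 46.36° = +11.79°.

11.79°E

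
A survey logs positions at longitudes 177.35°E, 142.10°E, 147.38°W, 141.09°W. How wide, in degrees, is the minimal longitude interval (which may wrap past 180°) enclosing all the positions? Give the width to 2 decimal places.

Sort the longitudes: -147.38°, -141.09°, +142.10°, +177.35°.
Eastward gaps between consecutive values (wrapping around): 6.29°, 283.19°, 35.25°, 35.27°.
Largest gap = 283.19° ⇒ minimal covering band is its complement: 360° − 283.19° = 76.81°.
Band runs from +142.10° eastward to -141.09°, crossing the antimeridian.

76.81°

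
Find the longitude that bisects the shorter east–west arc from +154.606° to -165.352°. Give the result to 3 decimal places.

Signed shortest Δλ from +154.606° to -165.352° is +40.042°.
Midpoint longitude = +154.606° + (+40.042°)/2 = +154.606° + 20.021° = +174.627°.
(The naïve average (+154.606 + -165.352)/2 = -5.373° is on the wrong side of the globe.)

+174.627°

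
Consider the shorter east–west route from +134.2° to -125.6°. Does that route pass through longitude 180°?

Yes

Naïve |-125.6 − 134.2| = 259.8° > 180°, so the shorter arc goes the other way round — across 180°.
Signed shortest Δλ = ((-125.6 − 134.2 + 180) mod 360) − 180 = 100.2°.
Going east by 100.2° from +134.2° passes through 180° before reaching -125.6°.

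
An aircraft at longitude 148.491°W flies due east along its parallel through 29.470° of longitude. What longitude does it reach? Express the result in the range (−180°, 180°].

119.021°W

Start at -148.491°; shift +29.470° → -119.021°.
-119.021° already lies in (−180°, 180°].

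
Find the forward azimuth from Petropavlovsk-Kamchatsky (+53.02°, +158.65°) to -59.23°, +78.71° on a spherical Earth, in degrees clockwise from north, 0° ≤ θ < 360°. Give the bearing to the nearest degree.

221°

Δλ = 78.71 − 158.65 = -79.94°.
θ = atan2( sin Δλ · cos φ₂ , cos φ₁ · sin φ₂ − sin φ₁ · cos φ₂ · cos Δλ )
  = atan2(-0.50373, -0.58825) = -139.426° → normalised to [0°, 360°): 220.574°.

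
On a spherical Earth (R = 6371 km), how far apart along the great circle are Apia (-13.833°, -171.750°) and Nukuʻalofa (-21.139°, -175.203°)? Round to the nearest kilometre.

891 km

Δλ = -175.203 − -171.750 = -3.453°.
Δφ = -21.139 − -13.833 = -7.306°.
a = sin²(Δφ/2) + cos φ₁ · cos φ₂ · sin²(Δλ/2) = 0.004882.
c = 2·atan2(√a, √(1−a)) = 0.13985 rad → d = 6371·c ≈ 890.98 km.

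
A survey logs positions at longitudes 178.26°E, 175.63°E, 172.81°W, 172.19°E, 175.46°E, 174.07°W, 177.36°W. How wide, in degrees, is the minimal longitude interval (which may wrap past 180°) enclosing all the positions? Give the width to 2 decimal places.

15.00°

Sort the longitudes: -177.36°, -174.07°, -172.81°, +172.19°, +175.46°, +175.63°, +178.26°.
Eastward gaps between consecutive values (wrapping around): 3.29°, 1.26°, 345.00°, 3.27°, 0.17°, 2.63°, 4.38°.
Largest gap = 345.00° ⇒ minimal covering band is its complement: 360° − 345.00° = 15.00°.
Band runs from +172.19° eastward to -172.81°, crossing the antimeridian.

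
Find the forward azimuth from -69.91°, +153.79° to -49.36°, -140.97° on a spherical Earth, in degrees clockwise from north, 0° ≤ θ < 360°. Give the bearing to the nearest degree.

90°

Δλ = -140.97 − 153.79 = -294.76°; wrapped into (−180°, 180°]: 65.24°.
θ = atan2( sin Δλ · cos φ₂ , cos φ₁ · sin φ₂ − sin φ₁ · cos φ₂ · cos Δλ )
  = atan2(0.59143, -0.00447) = 90.433° → normalised to [0°, 360°): 90.433°.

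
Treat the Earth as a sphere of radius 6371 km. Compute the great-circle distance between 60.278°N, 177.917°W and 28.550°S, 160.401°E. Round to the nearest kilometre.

Δλ = 160.401 − -177.917 = 338.318°; wrapped into (−180°, 180°]: -21.682°.
Δφ = -28.550 − 60.278 = -88.828°.
a = sin²(Δφ/2) + cos φ₁ · cos φ₂ · sin²(Δλ/2) = 0.505179.
c = 2·atan2(√a, √(1−a)) = 1.58116 rad → d = 6371·c ≈ 10073.54 km.

10074 km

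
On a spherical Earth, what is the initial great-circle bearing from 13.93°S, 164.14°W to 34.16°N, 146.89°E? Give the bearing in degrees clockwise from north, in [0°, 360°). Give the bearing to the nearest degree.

Δλ = 146.89 − -164.14 = 311.03°; wrapped into (−180°, 180°]: -48.97°.
θ = atan2( sin Δλ · cos φ₂ , cos φ₁ · sin φ₂ − sin φ₁ · cos φ₂ · cos Δλ )
  = atan2(-0.62422, 0.67576) = -42.729° → normalised to [0°, 360°): 317.271°.

317°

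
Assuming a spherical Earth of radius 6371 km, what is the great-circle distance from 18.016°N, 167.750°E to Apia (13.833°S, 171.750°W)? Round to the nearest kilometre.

Δλ = -171.750 − 167.750 = -339.500°; wrapped into (−180°, 180°]: 20.500°.
Δφ = -13.833 − 18.016 = -31.849°.
a = sin²(Δφ/2) + cos φ₁ · cos φ₂ · sin²(Δλ/2) = 0.104517.
c = 2·atan2(√a, √(1−a)) = 0.65841 rad → d = 6371·c ≈ 4194.74 km.

4195 km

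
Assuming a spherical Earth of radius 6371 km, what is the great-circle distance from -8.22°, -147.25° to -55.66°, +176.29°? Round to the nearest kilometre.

Δλ = 176.29 − -147.25 = 323.54°; wrapped into (−180°, 180°]: -36.46°.
Δφ = -55.66 − -8.22 = -47.44°.
a = sin²(Δφ/2) + cos φ₁ · cos φ₂ · sin²(Δλ/2) = 0.216457.
c = 2·atan2(√a, √(1−a)) = 0.96783 rad → d = 6371·c ≈ 6166.07 km.

6166 km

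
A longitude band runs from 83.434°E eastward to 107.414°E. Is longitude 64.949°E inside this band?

No

Band width going east from +83.434° to +107.414°: ((107.414 − 83.434) mod 360) = 23.980°.
Offset of +64.949° east of the west edge: ((64.949 − 83.434) mod 360) = 341.515°.
341.515° > 23.980° ⇒ outside.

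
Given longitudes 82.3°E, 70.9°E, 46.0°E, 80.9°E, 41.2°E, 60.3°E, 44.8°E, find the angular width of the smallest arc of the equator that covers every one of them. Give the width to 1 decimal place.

Sort the longitudes: +41.2°, +44.8°, +46.0°, +60.3°, +70.9°, +80.9°, +82.3°.
Eastward gaps between consecutive values (wrapping around): 3.6°, 1.2°, 14.3°, 10.6°, 10.0°, 1.4°, 318.9°.
Largest gap = 318.9° ⇒ minimal covering band is its complement: 360° − 318.9° = 41.1°.
Band runs from +41.2° eastward to +82.3°.

41.1°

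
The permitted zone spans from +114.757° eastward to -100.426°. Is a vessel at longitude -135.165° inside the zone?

Band width going east from +114.757° to -100.426°: ((-100.426 − 114.757) mod 360) = 144.817°.
Offset of -135.165° east of the west edge: ((-135.165 − 114.757) mod 360) = 110.078°.
110.078° ≤ 144.817° ⇒ inside.

Yes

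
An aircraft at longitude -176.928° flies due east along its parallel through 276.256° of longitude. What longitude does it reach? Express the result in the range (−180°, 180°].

Start at -176.928°; shift +276.256° → +99.328°.
+99.328° already lies in (−180°, 180°].

+99.328°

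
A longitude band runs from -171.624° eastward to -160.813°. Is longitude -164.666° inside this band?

Band width going east from -171.624° to -160.813°: ((-160.813 − -171.624) mod 360) = 10.811°.
Offset of -164.666° east of the west edge: ((-164.666 − -171.624) mod 360) = 6.958°.
6.958° ≤ 10.811° ⇒ inside.

Yes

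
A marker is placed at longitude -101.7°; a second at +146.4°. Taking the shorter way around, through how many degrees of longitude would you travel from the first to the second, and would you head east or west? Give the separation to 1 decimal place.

Raw difference: 146.4 − -101.7 = 248.1°.
Normalise into (−180°, 180°]: 248.1° − 360° = -111.9°.
Negative ⇒ the second point lies to the west; separation 111.9°.

111.9° west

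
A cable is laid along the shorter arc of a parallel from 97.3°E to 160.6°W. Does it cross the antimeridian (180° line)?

Yes

Naïve |-160.6 − 97.3| = 257.9° > 180°, so the shorter arc goes the other way round — across 180°.
Signed shortest Δλ = ((-160.6 − 97.3 + 180) mod 360) − 180 = 102.1°.
Going east by 102.1° from +97.3° passes through 180° before reaching -160.6°.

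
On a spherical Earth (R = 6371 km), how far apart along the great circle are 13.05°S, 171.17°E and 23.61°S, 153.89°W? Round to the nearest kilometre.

3858 km

Δλ = -153.89 − 171.17 = -325.06°; wrapped into (−180°, 180°]: 34.94°.
Δφ = -23.61 − -13.05 = -10.56°.
a = sin²(Δφ/2) + cos φ₁ · cos φ₂ · sin²(Δλ/2) = 0.088915.
c = 2·atan2(√a, √(1−a)) = 0.60558 rad → d = 6371·c ≈ 3858.18 km.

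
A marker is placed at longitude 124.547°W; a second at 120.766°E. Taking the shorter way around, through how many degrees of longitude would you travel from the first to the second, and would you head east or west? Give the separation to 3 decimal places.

114.687° west

Raw difference: 120.766 − -124.547 = 245.313°.
Normalise into (−180°, 180°]: 245.313° − 360° = -114.687°.
Negative ⇒ the second point lies to the west; separation 114.687°.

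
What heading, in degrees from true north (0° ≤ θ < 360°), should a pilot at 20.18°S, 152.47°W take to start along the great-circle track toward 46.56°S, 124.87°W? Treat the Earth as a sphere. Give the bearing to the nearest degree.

Δλ = -124.87 − -152.47 = 27.60°.
θ = atan2( sin Δλ · cos φ₂ , cos φ₁ · sin φ₂ − sin φ₁ · cos φ₂ · cos Δλ )
  = atan2(0.31856, -0.47131) = 145.945° → normalised to [0°, 360°): 145.945°.

146°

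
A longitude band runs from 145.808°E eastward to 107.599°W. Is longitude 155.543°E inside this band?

Band width going east from +145.808° to -107.599°: ((-107.599 − 145.808) mod 360) = 106.593°.
Offset of +155.543° east of the west edge: ((155.543 − 145.808) mod 360) = 9.735°.
9.735° ≤ 106.593° ⇒ inside.

Yes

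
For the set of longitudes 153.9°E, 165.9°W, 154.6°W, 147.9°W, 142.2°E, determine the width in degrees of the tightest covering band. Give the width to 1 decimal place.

69.9°

Sort the longitudes: -165.9°, -154.6°, -147.9°, +142.2°, +153.9°.
Eastward gaps between consecutive values (wrapping around): 11.3°, 6.7°, 290.1°, 11.7°, 40.2°.
Largest gap = 290.1° ⇒ minimal covering band is its complement: 360° − 290.1° = 69.9°.
Band runs from +142.2° eastward to -147.9°, crossing the antimeridian.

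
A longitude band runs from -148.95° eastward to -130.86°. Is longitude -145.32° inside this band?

Yes

Band width going east from -148.95° to -130.86°: ((-130.86 − -148.95) mod 360) = 18.09°.
Offset of -145.32° east of the west edge: ((-145.32 − -148.95) mod 360) = 3.63°.
3.63° ≤ 18.09° ⇒ inside.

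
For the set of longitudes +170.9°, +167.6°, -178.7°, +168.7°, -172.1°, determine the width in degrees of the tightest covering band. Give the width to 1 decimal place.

20.3°

Sort the longitudes: -178.7°, -172.1°, +167.6°, +168.7°, +170.9°.
Eastward gaps between consecutive values (wrapping around): 6.6°, 339.7°, 1.1°, 2.2°, 10.4°.
Largest gap = 339.7° ⇒ minimal covering band is its complement: 360° − 339.7° = 20.3°.
Band runs from +167.6° eastward to -172.1°, crossing the antimeridian.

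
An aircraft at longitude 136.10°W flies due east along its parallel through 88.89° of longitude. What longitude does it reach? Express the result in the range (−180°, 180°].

Start at -136.10°; shift +88.89° → -47.21°.
-47.21° already lies in (−180°, 180°].

47.21°W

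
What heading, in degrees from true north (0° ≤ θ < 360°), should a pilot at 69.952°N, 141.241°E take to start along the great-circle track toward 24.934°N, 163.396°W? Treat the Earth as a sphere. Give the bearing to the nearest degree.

114°

Δλ = -163.396 − 141.241 = -304.637°; wrapped into (−180°, 180°]: 55.363°.
θ = atan2( sin Δλ · cos φ₂ , cos φ₁ · sin φ₂ − sin φ₁ · cos φ₂ · cos Δλ )
  = atan2(0.74608, -0.33965) = 114.477° → normalised to [0°, 360°): 114.477°.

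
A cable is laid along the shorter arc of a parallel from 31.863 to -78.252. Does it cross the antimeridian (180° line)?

Signed shortest Δλ = ((-78.252 − 31.863 + 180) mod 360) − 180 = -110.115°.
Going west by 110.115° from +31.863° reaches -78.252° without touching 180°.

No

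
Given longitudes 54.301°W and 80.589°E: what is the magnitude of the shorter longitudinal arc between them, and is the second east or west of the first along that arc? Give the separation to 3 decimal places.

Raw difference: 80.589 − -54.301 = 134.89°.
Normalise into (−180°, 180°]: 134.89° stays 134.89°.
Positive ⇒ the second point lies to the east; separation 134.890°.

134.890° east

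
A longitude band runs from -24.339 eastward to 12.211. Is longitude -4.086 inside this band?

Band width going east from -24.339° to +12.211°: ((12.211 − -24.339) mod 360) = 36.550°.
Offset of -4.086° east of the west edge: ((-4.086 − -24.339) mod 360) = 20.253°.
20.253° ≤ 36.550° ⇒ inside.

Yes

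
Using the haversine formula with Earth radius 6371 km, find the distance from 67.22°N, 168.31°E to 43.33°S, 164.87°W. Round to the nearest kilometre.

Δλ = -164.87 − 168.31 = -333.18°; wrapped into (−180°, 180°]: 26.82°.
Δφ = -43.33 − 67.22 = -110.55°.
a = sin²(Δφ/2) + cos φ₁ · cos φ₂ · sin²(Δλ/2) = 0.690661.
c = 2·atan2(√a, √(1−a)) = 1.96202 rad → d = 6371·c ≈ 12500.05 km.

12500 km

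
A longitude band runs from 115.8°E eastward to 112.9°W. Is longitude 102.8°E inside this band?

Band width going east from +115.8° to -112.9°: ((-112.9 − 115.8) mod 360) = 131.3°.
Offset of +102.8° east of the west edge: ((102.8 − 115.8) mod 360) = 347.0°.
347.0° > 131.3° ⇒ outside.

No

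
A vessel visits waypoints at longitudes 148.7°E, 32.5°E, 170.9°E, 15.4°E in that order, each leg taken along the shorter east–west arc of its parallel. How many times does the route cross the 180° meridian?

Leg 1: +148.7° → +32.5°, shortest Δλ = -116.2° (west) — does not cross 180°.
Leg 2: +32.5° → +170.9°, shortest Δλ = 138.4° (east) — does not cross 180°.
Leg 3: +170.9° → +15.4°, shortest Δλ = -155.5° (west) — does not cross 180°.
Total crossings: 0.

0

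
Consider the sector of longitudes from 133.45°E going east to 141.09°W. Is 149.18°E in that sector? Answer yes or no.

Band width going east from +133.45° to -141.09°: ((-141.09 − 133.45) mod 360) = 85.46°.
Offset of +149.18° east of the west edge: ((149.18 − 133.45) mod 360) = 15.73°.
15.73° ≤ 85.46° ⇒ inside.

Yes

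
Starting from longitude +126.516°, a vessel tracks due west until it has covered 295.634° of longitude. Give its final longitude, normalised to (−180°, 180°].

-169.118°

Start at +126.516°; shift −295.634° → -169.118°.
-169.118° already lies in (−180°, 180°].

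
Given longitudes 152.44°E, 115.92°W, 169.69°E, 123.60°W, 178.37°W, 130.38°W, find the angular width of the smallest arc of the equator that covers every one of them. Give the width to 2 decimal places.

91.64°

Sort the longitudes: -178.37°, -130.38°, -123.60°, -115.92°, +152.44°, +169.69°.
Eastward gaps between consecutive values (wrapping around): 47.99°, 6.78°, 7.68°, 268.36°, 17.25°, 11.94°.
Largest gap = 268.36° ⇒ minimal covering band is its complement: 360° − 268.36° = 91.64°.
Band runs from +152.44° eastward to -115.92°, crossing the antimeridian.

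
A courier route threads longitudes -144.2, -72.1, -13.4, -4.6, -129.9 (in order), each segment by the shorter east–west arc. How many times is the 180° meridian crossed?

Leg 1: -144.2° → -72.1°, shortest Δλ = 72.1° (east) — does not cross 180°.
Leg 2: -72.1° → -13.4°, shortest Δλ = 58.7° (east) — does not cross 180°.
Leg 3: -13.4° → -4.6°, shortest Δλ = 8.8° (east) — does not cross 180°.
Leg 4: -4.6° → -129.9°, shortest Δλ = -125.3° (west) — does not cross 180°.
Total crossings: 0.

0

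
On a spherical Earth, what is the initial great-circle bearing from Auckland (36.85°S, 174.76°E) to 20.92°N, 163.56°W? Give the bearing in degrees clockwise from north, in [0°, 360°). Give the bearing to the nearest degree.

23°

Δλ = -163.56 − 174.76 = -338.32°; wrapped into (−180°, 180°]: 21.68°.
θ = atan2( sin Δλ · cos φ₂ , cos φ₁ · sin φ₂ − sin φ₁ · cos φ₂ · cos Δλ )
  = atan2(0.34507, 0.80629) = 23.170° → normalised to [0°, 360°): 23.170°.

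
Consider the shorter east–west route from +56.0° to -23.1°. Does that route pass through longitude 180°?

Signed shortest Δλ = ((-23.1 − 56.0 + 180) mod 360) − 180 = -79.1°.
Going west by 79.1° from +56.0° reaches -23.1° without touching 180°.

No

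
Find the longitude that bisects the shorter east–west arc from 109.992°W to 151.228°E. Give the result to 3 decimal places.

Signed shortest Δλ from -109.992° to +151.228° is -98.780°.
Midpoint longitude = -109.992° + (-98.780°)/2 = -109.992° − 49.390° = -159.382°.
(The naïve average (-109.992 + +151.228)/2 = 20.618° is on the wrong side of the globe.)

159.382°W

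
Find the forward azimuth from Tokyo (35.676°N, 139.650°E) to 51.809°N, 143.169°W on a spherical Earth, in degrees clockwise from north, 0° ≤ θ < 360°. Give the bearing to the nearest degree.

Δλ = -143.169 − 139.650 = -282.819°; wrapped into (−180°, 180°]: 77.181°.
θ = atan2( sin Δλ · cos φ₂ , cos φ₁ · sin φ₂ − sin φ₁ · cos φ₂ · cos Δλ )
  = atan2(0.60287, 0.55845) = 47.191° → normalised to [0°, 360°): 47.191°.

47°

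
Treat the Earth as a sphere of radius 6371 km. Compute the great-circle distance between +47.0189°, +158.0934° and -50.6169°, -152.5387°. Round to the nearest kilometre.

Δλ = -152.5387 − 158.0934 = -310.6321°; wrapped into (−180°, 180°]: 49.3679°.
Δφ = -50.6169 − 47.0189 = -97.6358°.
a = sin²(Δφ/2) + cos φ₁ · cos φ₂ · sin²(Δλ/2) = 0.641879.
c = 2·atan2(√a, √(1−a)) = 1.85851 rad → d = 6371·c ≈ 11840.55 km.

11841 km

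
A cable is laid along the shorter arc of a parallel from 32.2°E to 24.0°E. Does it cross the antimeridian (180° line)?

No

Signed shortest Δλ = ((24.0 − 32.2 + 180) mod 360) − 180 = -8.2°.
Going west by 8.2° from +32.2° reaches +24.0° without touching 180°.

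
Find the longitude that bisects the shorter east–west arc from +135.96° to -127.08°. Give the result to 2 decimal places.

-175.56°

Signed shortest Δλ from +135.96° to -127.08° is +96.96°.
Midpoint longitude = +135.96° + (+96.96°)/2 = +135.96° + 48.48° = +184.44°.
Normalise into (−180°, 180°]: -175.56°.
(The naïve average (+135.96 + -127.08)/2 = 4.44° is on the wrong side of the globe.)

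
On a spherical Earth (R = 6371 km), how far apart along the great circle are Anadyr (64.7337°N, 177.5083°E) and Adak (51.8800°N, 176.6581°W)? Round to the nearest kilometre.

Δλ = -176.6581 − 177.5083 = -354.1664°; wrapped into (−180°, 180°]: 5.8336°.
Δφ = 51.8800 − 64.7337 = -12.8537°.
a = sin²(Δφ/2) + cos φ₁ · cos φ₂ · sin²(Δλ/2) = 0.013212.
c = 2·atan2(√a, √(1−a)) = 0.23039 rad → d = 6371·c ≈ 1467.83 km.

1468 km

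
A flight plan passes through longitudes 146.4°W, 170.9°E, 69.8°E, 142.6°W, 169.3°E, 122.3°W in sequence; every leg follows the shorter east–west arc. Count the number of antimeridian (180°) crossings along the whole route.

4

Leg 1: -146.4° → +170.9°, shortest Δλ = -42.7° (west) — crosses 180°.
Leg 2: +170.9° → +69.8°, shortest Δλ = -101.1° (west) — does not cross 180°.
Leg 3: +69.8° → -142.6°, shortest Δλ = 147.6° (east) — crosses 180°.
Leg 4: -142.6° → +169.3°, shortest Δλ = -48.1° (west) — crosses 180°.
Leg 5: +169.3° → -122.3°, shortest Δλ = 68.4° (east) — crosses 180°.
Total crossings: 4.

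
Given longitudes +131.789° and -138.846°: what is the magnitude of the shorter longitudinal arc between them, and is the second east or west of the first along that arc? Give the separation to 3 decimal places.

89.365° east

Raw difference: -138.846 − 131.789 = -270.635°.
Normalise into (−180°, 180°]: -270.635° + 360° = 89.365°.
Positive ⇒ the second point lies to the east; separation 89.365°.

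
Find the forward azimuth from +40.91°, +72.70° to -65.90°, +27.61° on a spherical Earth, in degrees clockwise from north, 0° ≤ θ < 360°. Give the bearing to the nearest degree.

198°

Δλ = 27.61 − 72.70 = -45.09°.
θ = atan2( sin Δλ · cos φ₂ , cos φ₁ · sin φ₂ − sin φ₁ · cos φ₂ · cos Δλ )
  = atan2(-0.28919, -0.87865) = -161.782° → normalised to [0°, 360°): 198.218°.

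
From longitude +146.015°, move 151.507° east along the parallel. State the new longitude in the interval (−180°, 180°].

-62.478°

Start at +146.015°; shift +151.507° → +297.522°.
+297.522° lies outside (−180°, 180°]; subtract 360° → -62.478°.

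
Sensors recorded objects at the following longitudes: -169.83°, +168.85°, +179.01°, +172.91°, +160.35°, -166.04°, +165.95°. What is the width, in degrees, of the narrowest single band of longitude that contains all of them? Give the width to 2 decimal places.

33.61°

Sort the longitudes: -169.83°, -166.04°, +160.35°, +165.95°, +168.85°, +172.91°, +179.01°.
Eastward gaps between consecutive values (wrapping around): 3.79°, 326.39°, 5.60°, 2.90°, 4.06°, 6.10°, 11.16°.
Largest gap = 326.39° ⇒ minimal covering band is its complement: 360° − 326.39° = 33.61°.
Band runs from +160.35° eastward to -166.04°, crossing the antimeridian.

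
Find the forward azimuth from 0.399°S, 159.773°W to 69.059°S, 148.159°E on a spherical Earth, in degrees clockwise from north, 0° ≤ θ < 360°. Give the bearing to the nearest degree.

197°

Δλ = 148.159 − -159.773 = 307.932°; wrapped into (−180°, 180°]: -52.068°.
θ = atan2( sin Δλ · cos φ₂ , cos φ₁ · sin φ₂ − sin φ₁ · cos φ₂ · cos Δλ )
  = atan2(-0.28190, -0.93240) = -163.178° → normalised to [0°, 360°): 196.822°.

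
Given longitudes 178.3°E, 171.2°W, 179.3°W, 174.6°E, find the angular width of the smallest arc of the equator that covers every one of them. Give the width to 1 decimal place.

Sort the longitudes: -179.3°, -171.2°, +174.6°, +178.3°.
Eastward gaps between consecutive values (wrapping around): 8.1°, 345.8°, 3.7°, 2.4°.
Largest gap = 345.8° ⇒ minimal covering band is its complement: 360° − 345.8° = 14.2°.
Band runs from +174.6° eastward to -171.2°, crossing the antimeridian.

14.2°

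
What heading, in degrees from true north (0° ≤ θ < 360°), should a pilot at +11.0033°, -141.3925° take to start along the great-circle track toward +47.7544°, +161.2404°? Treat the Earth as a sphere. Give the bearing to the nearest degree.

Δλ = 161.2404 − -141.3925 = 302.6329°; wrapped into (−180°, 180°]: -57.3671°.
θ = atan2( sin Δλ · cos φ₂ , cos φ₁ · sin φ₂ − sin φ₁ · cos φ₂ · cos Δλ )
  = atan2(-0.56618, 0.65746) = -40.734° → normalised to [0°, 360°): 319.266°.

319°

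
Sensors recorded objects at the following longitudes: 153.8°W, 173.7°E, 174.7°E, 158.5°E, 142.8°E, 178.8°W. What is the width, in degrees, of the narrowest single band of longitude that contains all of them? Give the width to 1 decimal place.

Sort the longitudes: -178.8°, -153.8°, +142.8°, +158.5°, +173.7°, +174.7°.
Eastward gaps between consecutive values (wrapping around): 25.0°, 296.6°, 15.7°, 15.2°, 1.0°, 6.5°.
Largest gap = 296.6° ⇒ minimal covering band is its complement: 360° − 296.6° = 63.4°.
Band runs from +142.8° eastward to -153.8°, crossing the antimeridian.

63.4°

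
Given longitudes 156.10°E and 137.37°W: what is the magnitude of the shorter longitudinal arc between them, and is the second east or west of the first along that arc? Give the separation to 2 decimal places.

Raw difference: -137.37 − 156.10 = -293.47°.
Normalise into (−180°, 180°]: -293.47° + 360° = 66.53°.
Positive ⇒ the second point lies to the east; separation 66.53°.

66.53° east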